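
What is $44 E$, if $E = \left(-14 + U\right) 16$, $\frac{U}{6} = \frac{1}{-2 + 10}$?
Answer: $-9328$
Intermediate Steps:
$U = \frac{3}{4}$ ($U = \frac{6}{-2 + 10} = \frac{6}{8} = 6 \cdot \frac{1}{8} = \frac{3}{4} \approx 0.75$)
$E = -212$ ($E = \left(-14 + \frac{3}{4}\right) 16 = \left(- \frac{53}{4}\right) 16 = -212$)
$44 E = 44 \left(-212\right) = -9328$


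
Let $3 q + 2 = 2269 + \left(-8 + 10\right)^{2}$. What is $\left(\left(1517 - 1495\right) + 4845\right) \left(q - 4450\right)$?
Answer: $-17973831$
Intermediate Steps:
$q = 757$ ($q = - \frac{2}{3} + \frac{2269 + \left(-8 + 10\right)^{2}}{3} = - \frac{2}{3} + \frac{2269 + 2^{2}}{3} = - \frac{2}{3} + \frac{2269 + 4}{3} = - \frac{2}{3} + \frac{1}{3} \cdot 2273 = - \frac{2}{3} + \frac{2273}{3} = 757$)
$\left(\left(1517 - 1495\right) + 4845\right) \left(q - 4450\right) = \left(\left(1517 - 1495\right) + 4845\right) \left(757 - 4450\right) = \left(22 + 4845\right) \left(-3693\right) = 4867 \left(-3693\right) = -17973831$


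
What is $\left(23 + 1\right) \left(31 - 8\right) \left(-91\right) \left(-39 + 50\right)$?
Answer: $-552552$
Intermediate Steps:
$\left(23 + 1\right) \left(31 - 8\right) \left(-91\right) \left(-39 + 50\right) = 24 \cdot 23 \left(-91\right) 11 = 552 \left(-91\right) 11 = \left(-50232\right) 11 = -552552$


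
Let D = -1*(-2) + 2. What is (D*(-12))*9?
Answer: -432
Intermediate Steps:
D = 4 (D = 2 + 2 = 4)
(D*(-12))*9 = (4*(-12))*9 = -48*9 = -432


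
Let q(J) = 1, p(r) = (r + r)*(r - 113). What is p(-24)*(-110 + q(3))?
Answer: -716784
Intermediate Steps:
p(r) = 2*r*(-113 + r) (p(r) = (2*r)*(-113 + r) = 2*r*(-113 + r))
p(-24)*(-110 + q(3)) = (2*(-24)*(-113 - 24))*(-110 + 1) = (2*(-24)*(-137))*(-109) = 6576*(-109) = -716784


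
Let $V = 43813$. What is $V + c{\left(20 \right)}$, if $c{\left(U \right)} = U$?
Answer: $43833$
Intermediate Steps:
$V + c{\left(20 \right)} = 43813 + 20 = 43833$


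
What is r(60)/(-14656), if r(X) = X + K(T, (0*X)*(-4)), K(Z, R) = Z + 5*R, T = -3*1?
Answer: -57/14656 ≈ -0.0038892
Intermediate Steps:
T = -3
r(X) = -3 + X (r(X) = X + (-3 + 5*((0*X)*(-4))) = X + (-3 + 5*(0*(-4))) = X + (-3 + 5*0) = X + (-3 + 0) = X - 3 = -3 + X)
r(60)/(-14656) = (-3 + 60)/(-14656) = 57*(-1/14656) = -57/14656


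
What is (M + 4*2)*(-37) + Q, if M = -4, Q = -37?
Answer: -185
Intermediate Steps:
(M + 4*2)*(-37) + Q = (-4 + 4*2)*(-37) - 37 = (-4 + 8)*(-37) - 37 = 4*(-37) - 37 = -148 - 37 = -185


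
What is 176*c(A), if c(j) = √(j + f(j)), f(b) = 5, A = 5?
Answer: 176*√10 ≈ 556.56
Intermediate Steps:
c(j) = √(5 + j) (c(j) = √(j + 5) = √(5 + j))
176*c(A) = 176*√(5 + 5) = 176*√10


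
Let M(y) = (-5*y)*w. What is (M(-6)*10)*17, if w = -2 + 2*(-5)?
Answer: -61200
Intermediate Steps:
w = -12 (w = -2 - 10 = -12)
M(y) = 60*y (M(y) = -5*y*(-12) = 60*y)
(M(-6)*10)*17 = ((60*(-6))*10)*17 = -360*10*17 = -3600*17 = -61200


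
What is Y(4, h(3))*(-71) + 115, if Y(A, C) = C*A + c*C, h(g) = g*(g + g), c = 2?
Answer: -7553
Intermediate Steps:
h(g) = 2*g² (h(g) = g*(2*g) = 2*g²)
Y(A, C) = 2*C + A*C (Y(A, C) = C*A + 2*C = A*C + 2*C = 2*C + A*C)
Y(4, h(3))*(-71) + 115 = ((2*3²)*(2 + 4))*(-71) + 115 = ((2*9)*6)*(-71) + 115 = (18*6)*(-71) + 115 = 108*(-71) + 115 = -7668 + 115 = -7553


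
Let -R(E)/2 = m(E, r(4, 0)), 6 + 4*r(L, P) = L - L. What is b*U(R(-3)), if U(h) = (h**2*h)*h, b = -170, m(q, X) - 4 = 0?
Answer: -696320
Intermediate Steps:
r(L, P) = -3/2 (r(L, P) = -3/2 + (L - L)/4 = -3/2 + (1/4)*0 = -3/2 + 0 = -3/2)
m(q, X) = 4 (m(q, X) = 4 + 0 = 4)
R(E) = -8 (R(E) = -2*4 = -8)
U(h) = h**4 (U(h) = h**3*h = h**4)
b*U(R(-3)) = -170*(-8)**4 = -170*4096 = -696320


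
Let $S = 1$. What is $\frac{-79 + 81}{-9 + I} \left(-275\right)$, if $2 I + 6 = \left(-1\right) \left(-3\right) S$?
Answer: $\frac{1100}{21} \approx 52.381$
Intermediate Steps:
$I = - \frac{3}{2}$ ($I = -3 + \frac{\left(-1\right) \left(-3\right) 1}{2} = -3 + \frac{3 \cdot 1}{2} = -3 + \frac{1}{2} \cdot 3 = -3 + \frac{3}{2} = - \frac{3}{2} \approx -1.5$)
$\frac{-79 + 81}{-9 + I} \left(-275\right) = \frac{-79 + 81}{-9 - \frac{3}{2}} \left(-275\right) = \frac{2}{- \frac{21}{2}} \left(-275\right) = 2 \left(- \frac{2}{21}\right) \left(-275\right) = \left(- \frac{4}{21}\right) \left(-275\right) = \frac{1100}{21}$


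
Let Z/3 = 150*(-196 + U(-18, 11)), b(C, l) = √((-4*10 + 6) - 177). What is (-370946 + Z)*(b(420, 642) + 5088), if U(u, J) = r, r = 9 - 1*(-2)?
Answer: -2310949248 - 454196*I*√211 ≈ -2.311e+9 - 6.5976e+6*I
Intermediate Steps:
r = 11 (r = 9 + 2 = 11)
U(u, J) = 11
b(C, l) = I*√211 (b(C, l) = √((-40 + 6) - 177) = √(-34 - 177) = √(-211) = I*√211)
Z = -83250 (Z = 3*(150*(-196 + 11)) = 3*(150*(-185)) = 3*(-27750) = -83250)
(-370946 + Z)*(b(420, 642) + 5088) = (-370946 - 83250)*(I*√211 + 5088) = -454196*(5088 + I*√211) = -2310949248 - 454196*I*√211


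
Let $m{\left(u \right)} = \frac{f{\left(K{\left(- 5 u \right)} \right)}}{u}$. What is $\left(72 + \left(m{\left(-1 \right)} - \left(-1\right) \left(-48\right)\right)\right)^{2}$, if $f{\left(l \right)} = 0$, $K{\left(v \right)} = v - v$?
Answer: $576$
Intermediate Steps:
$K{\left(v \right)} = 0$
$m{\left(u \right)} = 0$ ($m{\left(u \right)} = \frac{0}{u} = 0$)
$\left(72 + \left(m{\left(-1 \right)} - \left(-1\right) \left(-48\right)\right)\right)^{2} = \left(72 + \left(0 - \left(-1\right) \left(-48\right)\right)\right)^{2} = \left(72 + \left(0 - 48\right)\right)^{2} = \left(72 - 48\right)^{2} = 24^{2} = 576$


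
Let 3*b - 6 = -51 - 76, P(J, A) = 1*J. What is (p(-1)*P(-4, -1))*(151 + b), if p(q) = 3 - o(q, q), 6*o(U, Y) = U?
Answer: -12616/9 ≈ -1401.8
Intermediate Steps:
o(U, Y) = U/6
p(q) = 3 - q/6
P(J, A) = J
b = -121/3 (b = 2 + (-51 - 76)/3 = 2 + (⅓)*(-127) = 2 - 127/3 = -121/3 ≈ -40.333)
(p(-1)*P(-4, -1))*(151 + b) = ((3 - ⅙*(-1))*(-4))*(151 - 121/3) = ((3 + ⅙)*(-4))*(332/3) = ((19/6)*(-4))*(332/3) = -38/3*332/3 = -12616/9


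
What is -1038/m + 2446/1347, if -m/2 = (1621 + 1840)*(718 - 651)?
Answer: 567894695/312351789 ≈ 1.8181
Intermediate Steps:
m = -463774 (m = -2*(1621 + 1840)*(718 - 651) = -6922*67 = -2*231887 = -463774)
-1038/m + 2446/1347 = -1038/(-463774) + 2446/1347 = -1038*(-1/463774) + 2446*(1/1347) = 519/231887 + 2446/1347 = 567894695/312351789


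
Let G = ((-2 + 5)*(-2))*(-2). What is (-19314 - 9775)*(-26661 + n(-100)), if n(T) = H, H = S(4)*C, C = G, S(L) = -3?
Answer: 776589033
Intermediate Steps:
G = 12 (G = (3*(-2))*(-2) = -6*(-2) = 12)
C = 12
H = -36 (H = -3*12 = -36)
n(T) = -36
(-19314 - 9775)*(-26661 + n(-100)) = (-19314 - 9775)*(-26661 - 36) = -29089*(-26697) = 776589033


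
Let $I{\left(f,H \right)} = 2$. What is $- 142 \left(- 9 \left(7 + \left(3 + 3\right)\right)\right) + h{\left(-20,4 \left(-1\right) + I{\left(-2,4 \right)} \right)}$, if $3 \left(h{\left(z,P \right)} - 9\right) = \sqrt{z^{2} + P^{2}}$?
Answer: $16623 + \frac{2 \sqrt{101}}{3} \approx 16630.0$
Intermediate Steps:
$h{\left(z,P \right)} = 9 + \frac{\sqrt{P^{2} + z^{2}}}{3}$ ($h{\left(z,P \right)} = 9 + \frac{\sqrt{z^{2} + P^{2}}}{3} = 9 + \frac{\sqrt{P^{2} + z^{2}}}{3}$)
$- 142 \left(- 9 \left(7 + \left(3 + 3\right)\right)\right) + h{\left(-20,4 \left(-1\right) + I{\left(-2,4 \right)} \right)} = - 142 \left(- 9 \left(7 + \left(3 + 3\right)\right)\right) + \left(9 + \frac{\sqrt{\left(4 \left(-1\right) + 2\right)^{2} + \left(-20\right)^{2}}}{3}\right) = - 142 \left(- 9 \left(7 + 6\right)\right) + \left(9 + \frac{\sqrt{\left(-4 + 2\right)^{2} + 400}}{3}\right) = - 142 \left(\left(-9\right) 13\right) + \left(9 + \frac{\sqrt{\left(-2\right)^{2} + 400}}{3}\right) = \left(-142\right) \left(-117\right) + \left(9 + \frac{\sqrt{4 + 400}}{3}\right) = 16614 + \left(9 + \frac{\sqrt{404}}{3}\right) = 16614 + \left(9 + \frac{2 \sqrt{101}}{3}\right) = 16623 + \frac{2 \sqrt{101}}{3}$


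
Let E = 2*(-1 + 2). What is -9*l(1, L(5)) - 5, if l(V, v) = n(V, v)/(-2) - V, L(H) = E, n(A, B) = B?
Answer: 13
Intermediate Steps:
E = 2 (E = 2*1 = 2)
L(H) = 2
l(V, v) = -V - v/2 (l(V, v) = v/(-2) - V = v*(-1/2) - V = -v/2 - V = -V - v/2)
-9*l(1, L(5)) - 5 = -9*(-1*1 - 1/2*2) - 5 = -9*(-1 - 1) - 5 = -9*(-2) - 5 = 18 - 5 = 13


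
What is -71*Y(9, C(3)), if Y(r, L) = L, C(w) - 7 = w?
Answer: -710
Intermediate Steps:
C(w) = 7 + w
-71*Y(9, C(3)) = -71*(7 + 3) = -71*10 = -710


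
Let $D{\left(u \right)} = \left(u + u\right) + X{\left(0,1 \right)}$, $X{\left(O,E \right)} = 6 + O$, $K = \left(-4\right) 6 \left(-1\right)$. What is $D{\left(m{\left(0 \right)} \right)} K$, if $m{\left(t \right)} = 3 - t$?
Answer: $288$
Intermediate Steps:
$K = 24$ ($K = \left(-24\right) \left(-1\right) = 24$)
$D{\left(u \right)} = 6 + 2 u$ ($D{\left(u \right)} = \left(u + u\right) + \left(6 + 0\right) = 2 u + 6 = 6 + 2 u$)
$D{\left(m{\left(0 \right)} \right)} K = \left(6 + 2 \left(3 - 0\right)\right) 24 = \left(6 + 2 \left(3 + 0\right)\right) 24 = \left(6 + 2 \cdot 3\right) 24 = \left(6 + 6\right) 24 = 12 \cdot 24 = 288$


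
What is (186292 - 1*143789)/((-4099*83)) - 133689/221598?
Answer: -18300616769/25130468922 ≈ -0.72822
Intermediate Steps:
(186292 - 1*143789)/((-4099*83)) - 133689/221598 = (186292 - 143789)/(-340217) - 133689*1/221598 = 42503*(-1/340217) - 44563/73866 = -42503/340217 - 44563/73866 = -18300616769/25130468922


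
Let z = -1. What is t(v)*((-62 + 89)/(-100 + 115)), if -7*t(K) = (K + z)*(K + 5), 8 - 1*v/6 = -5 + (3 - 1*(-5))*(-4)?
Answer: -133155/7 ≈ -19022.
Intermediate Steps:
v = 270 (v = 48 - 6*(-5 + (3 - 1*(-5))*(-4)) = 48 - 6*(-5 + (3 + 5)*(-4)) = 48 - 6*(-5 + 8*(-4)) = 48 - 6*(-5 - 32) = 48 - 6*(-37) = 48 + 222 = 270)
t(K) = -(-1 + K)*(5 + K)/7 (t(K) = -(K - 1)*(K + 5)/7 = -(-1 + K)*(5 + K)/7)
t(v)*((-62 + 89)/(-100 + 115)) = (5/7 - 4/7*270 - ⅐*270²)*((-62 + 89)/(-100 + 115)) = (5/7 - 1080/7 - ⅐*72900)*(27/15) = (5/7 - 1080/7 - 72900/7)*(27*(1/15)) = -73975/7*9/5 = -133155/7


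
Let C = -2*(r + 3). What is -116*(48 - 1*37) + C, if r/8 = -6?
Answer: -1186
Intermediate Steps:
r = -48 (r = 8*(-6) = -48)
C = 90 (C = -2*(-48 + 3) = -2*(-45) = 90)
-116*(48 - 1*37) + C = -116*(48 - 1*37) + 90 = -116*(48 - 37) + 90 = -116*11 + 90 = -1276 + 90 = -1186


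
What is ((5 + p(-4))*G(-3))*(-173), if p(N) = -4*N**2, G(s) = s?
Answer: -30621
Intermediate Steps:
((5 + p(-4))*G(-3))*(-173) = ((5 - 4*(-4)**2)*(-3))*(-173) = ((5 - 4*16)*(-3))*(-173) = ((5 - 64)*(-3))*(-173) = -59*(-3)*(-173) = 177*(-173) = -30621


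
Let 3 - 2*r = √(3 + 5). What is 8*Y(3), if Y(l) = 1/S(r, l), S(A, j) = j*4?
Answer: ⅔ ≈ 0.66667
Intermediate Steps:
r = 3/2 - √2 (r = 3/2 - √(3 + 5)/2 = 3/2 - √2 ≈ 0.085786)
S(A, j) = 4*j
Y(l) = 1/(4*l)
8*Y(3) = 8*((¼)/3) = 8*((¼)*(⅓)) = 8*(1/12) = ⅔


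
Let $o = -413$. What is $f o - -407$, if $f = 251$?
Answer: $-103256$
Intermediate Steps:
$f o - -407 = 251 \left(-413\right) - -407 = -103663 + 407 = -103256$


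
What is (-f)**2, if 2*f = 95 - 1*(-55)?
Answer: 5625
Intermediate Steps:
f = 75 (f = (95 - 1*(-55))/2 = (95 + 55)/2 = (1/2)*150 = 75)
(-f)**2 = (-1*75)**2 = (-75)**2 = 5625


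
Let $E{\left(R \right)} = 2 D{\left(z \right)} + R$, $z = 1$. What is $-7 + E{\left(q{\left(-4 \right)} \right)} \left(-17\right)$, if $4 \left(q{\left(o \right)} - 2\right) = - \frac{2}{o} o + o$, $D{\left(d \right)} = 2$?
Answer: $- \frac{167}{2} \approx -83.5$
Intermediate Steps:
$q{\left(o \right)} = \frac{3}{2} + \frac{o}{4}$ ($q{\left(o \right)} = 2 + \frac{- \frac{2}{o} o + o}{4} = 2 + \frac{-2 + o}{4} = 2 + \left(- \frac{1}{2} + \frac{o}{4}\right) = \frac{3}{2} + \frac{o}{4}$)
$E{\left(R \right)} = 4 + R$ ($E{\left(R \right)} = 2 \cdot 2 + R = 4 + R$)
$-7 + E{\left(q{\left(-4 \right)} \right)} \left(-17\right) = -7 + \left(4 + \left(\frac{3}{2} + \frac{1}{4} \left(-4\right)\right)\right) \left(-17\right) = -7 + \left(4 + \left(\frac{3}{2} - 1\right)\right) \left(-17\right) = -7 + \left(4 + \frac{1}{2}\right) \left(-17\right) = -7 + \frac{9}{2} \left(-17\right) = -7 - \frac{153}{2} = - \frac{167}{2}$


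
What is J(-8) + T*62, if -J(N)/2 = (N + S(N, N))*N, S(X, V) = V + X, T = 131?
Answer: 7738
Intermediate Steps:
J(N) = -6*N² (J(N) = -2*(N + (N + N))*N = -2*(N + 2*N)*N = -2*3*N*N = -6*N²)
J(-8) + T*62 = -6*(-8)² + 131*62 = -6*64 + 8122 = -384 + 8122 = 7738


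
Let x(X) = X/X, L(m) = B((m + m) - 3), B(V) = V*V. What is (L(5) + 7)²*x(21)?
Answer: 3136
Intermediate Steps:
B(V) = V²
L(m) = (-3 + 2*m)² (L(m) = ((m + m) - 3)² = (2*m - 3)² = (-3 + 2*m)²)
x(X) = 1
(L(5) + 7)²*x(21) = ((-3 + 2*5)² + 7)²*1 = ((-3 + 10)² + 7)²*1 = (7² + 7)²*1 = (49 + 7)²*1 = 56²*1 = 3136*1 = 3136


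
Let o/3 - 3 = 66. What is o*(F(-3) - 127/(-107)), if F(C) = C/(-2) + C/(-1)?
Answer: 251919/214 ≈ 1177.2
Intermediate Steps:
o = 207 (o = 9 + 3*66 = 9 + 198 = 207)
F(C) = -3*C/2 (F(C) = C*(-½) + C*(-1) = -C/2 - C = -3*C/2)
o*(F(-3) - 127/(-107)) = 207*(-3/2*(-3) - 127/(-107)) = 207*(9/2 - 127*(-1/107)) = 207*(9/2 + 127/107) = 207*(1217/214) = 251919/214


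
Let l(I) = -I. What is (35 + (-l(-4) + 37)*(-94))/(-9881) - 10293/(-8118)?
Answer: 1029293/652146 ≈ 1.5783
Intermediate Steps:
(35 + (-l(-4) + 37)*(-94))/(-9881) - 10293/(-8118) = (35 + (-(-1)*(-4) + 37)*(-94))/(-9881) - 10293/(-8118) = (35 + (-1*4 + 37)*(-94))*(-1/9881) - 10293*(-1/8118) = (35 + (-4 + 37)*(-94))*(-1/9881) + 3431/2706 = (35 + 33*(-94))*(-1/9881) + 3431/2706 = (35 - 3102)*(-1/9881) + 3431/2706 = -3067*(-1/9881) + 3431/2706 = 3067/9881 + 3431/2706 = 1029293/652146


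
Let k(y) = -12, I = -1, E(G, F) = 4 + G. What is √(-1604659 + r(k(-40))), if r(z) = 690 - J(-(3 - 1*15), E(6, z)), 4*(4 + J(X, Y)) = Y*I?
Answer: 5*I*√256634/2 ≈ 1266.5*I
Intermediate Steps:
J(X, Y) = -4 - Y/4 (J(X, Y) = -4 + (Y*(-1))/4 = -4 + (-Y)/4 = -4 - Y/4)
r(z) = 1393/2 (r(z) = 690 - (-4 - (4 + 6)/4) = 690 - (-4 - ¼*10) = 690 - (-4 - 5/2) = 690 - 1*(-13/2) = 690 + 13/2 = 1393/2)
√(-1604659 + r(k(-40))) = √(-1604659 + 1393/2) = √(-3207925/2) = 5*I*√256634/2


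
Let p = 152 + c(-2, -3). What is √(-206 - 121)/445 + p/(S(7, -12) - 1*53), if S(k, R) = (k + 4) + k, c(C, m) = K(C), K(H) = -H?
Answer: -22/5 + I*√327/445 ≈ -4.4 + 0.040636*I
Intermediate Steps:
c(C, m) = -C
p = 154 (p = 152 - 1*(-2) = 152 + 2 = 154)
S(k, R) = 4 + 2*k (S(k, R) = (4 + k) + k = 4 + 2*k)
√(-206 - 121)/445 + p/(S(7, -12) - 1*53) = √(-206 - 121)/445 + 154/((4 + 2*7) - 1*53) = √(-327)*(1/445) + 154/((4 + 14) - 53) = (I*√327)*(1/445) + 154/(18 - 53) = I*√327/445 + 154/(-35) = I*√327/445 + 154*(-1/35) = I*√327/445 - 22/5 = -22/5 + I*√327/445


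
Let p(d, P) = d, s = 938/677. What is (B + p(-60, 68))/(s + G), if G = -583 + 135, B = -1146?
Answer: 136077/50393 ≈ 2.7003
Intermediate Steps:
s = 938/677 (s = 938*(1/677) = 938/677 ≈ 1.3855)
G = -448
(B + p(-60, 68))/(s + G) = (-1146 - 60)/(938/677 - 448) = -1206/(-302358/677) = -1206*(-677/302358) = 136077/50393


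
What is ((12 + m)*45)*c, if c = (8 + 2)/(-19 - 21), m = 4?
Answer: -180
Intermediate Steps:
c = -1/4 (c = 10/(-40) = 10*(-1/40) = -1/4 ≈ -0.25000)
((12 + m)*45)*c = ((12 + 4)*45)*(-1/4) = (16*45)*(-1/4) = 720*(-1/4) = -180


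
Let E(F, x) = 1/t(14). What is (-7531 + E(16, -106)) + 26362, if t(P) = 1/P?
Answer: 18845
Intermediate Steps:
E(F, x) = 14 (E(F, x) = 1/(1/14) = 14)
(-7531 + E(16, -106)) + 26362 = (-7531 + 14) + 26362 = -7517 + 26362 = 18845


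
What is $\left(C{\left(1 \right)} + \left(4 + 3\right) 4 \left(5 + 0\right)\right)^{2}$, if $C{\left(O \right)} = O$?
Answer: $19881$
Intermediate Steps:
$\left(C{\left(1 \right)} + \left(4 + 3\right) 4 \left(5 + 0\right)\right)^{2} = \left(1 + \left(4 + 3\right) 4 \left(5 + 0\right)\right)^{2} = \left(1 + 7 \cdot 4 \cdot 5\right)^{2} = \left(1 + 28 \cdot 5\right)^{2} = \left(1 + 140\right)^{2} = 141^{2} = 19881$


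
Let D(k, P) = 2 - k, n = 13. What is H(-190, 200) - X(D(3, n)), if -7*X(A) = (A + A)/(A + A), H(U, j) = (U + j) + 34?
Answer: 309/7 ≈ 44.143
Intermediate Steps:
H(U, j) = 34 + U + j
X(A) = -⅐ (X(A) = -(A + A)/(7*(A + A)) = -2*A/(7*(2*A)) = -2*A*1/(2*A)/7 = -⅐*1 = -⅐)
H(-190, 200) - X(D(3, n)) = (34 - 190 + 200) - 1*(-⅐) = 44 + ⅐ = 309/7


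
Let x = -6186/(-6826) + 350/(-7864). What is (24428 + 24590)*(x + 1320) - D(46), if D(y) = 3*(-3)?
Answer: 434443004335811/6709958 ≈ 6.4746e+7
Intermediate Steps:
x = 11564401/13419916 (x = -6186*(-1/6826) + 350*(-1/7864) = 3093/3413 - 175/3932 = 11564401/13419916 ≈ 0.86173)
D(y) = -9
(24428 + 24590)*(x + 1320) - D(46) = (24428 + 24590)*(11564401/13419916 + 1320) - 1*(-9) = 49018*(17725853521/13419916) + 9 = 434442943946189/6709958 + 9 = 434443004335811/6709958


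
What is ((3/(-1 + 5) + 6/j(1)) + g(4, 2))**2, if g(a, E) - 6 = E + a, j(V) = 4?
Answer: 3249/16 ≈ 203.06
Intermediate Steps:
g(a, E) = 6 + E + a (g(a, E) = 6 + (E + a) = 6 + E + a)
((3/(-1 + 5) + 6/j(1)) + g(4, 2))**2 = ((3/(-1 + 5) + 6/4) + (6 + 2 + 4))**2 = ((3/4 + 6*(1/4)) + 12)**2 = ((3*(1/4) + 3/2) + 12)**2 = ((3/4 + 3/2) + 12)**2 = (9/4 + 12)**2 = (57/4)**2 = 3249/16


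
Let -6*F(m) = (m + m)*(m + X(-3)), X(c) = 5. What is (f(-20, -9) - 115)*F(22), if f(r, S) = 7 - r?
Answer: 17424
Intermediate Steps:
F(m) = -m*(5 + m)/3 (F(m) = -(m + m)*(m + 5)/6 = -2*m*(5 + m)/6 = -m*(5 + m)/3)
(f(-20, -9) - 115)*F(22) = ((7 - 1*(-20)) - 115)*(-⅓*22*(5 + 22)) = ((7 + 20) - 115)*(-⅓*22*27) = (27 - 115)*(-198) = -88*(-198) = 17424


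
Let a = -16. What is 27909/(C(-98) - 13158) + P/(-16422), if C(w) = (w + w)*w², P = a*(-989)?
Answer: -662029961/676708494 ≈ -0.97831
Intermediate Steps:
P = 15824 (P = -16*(-989) = 15824)
C(w) = 2*w³ (C(w) = (2*w)*w² = 2*w³)
27909/(C(-98) - 13158) + P/(-16422) = 27909/(2*(-98)³ - 13158) + 15824/(-16422) = 27909/(2*(-941192) - 13158) + 15824*(-1/16422) = 27909/(-1882384 - 13158) - 344/357 = 27909/(-1895542) - 344/357 = 27909*(-1/1895542) - 344/357 = -27909/1895542 - 344/357 = -662029961/676708494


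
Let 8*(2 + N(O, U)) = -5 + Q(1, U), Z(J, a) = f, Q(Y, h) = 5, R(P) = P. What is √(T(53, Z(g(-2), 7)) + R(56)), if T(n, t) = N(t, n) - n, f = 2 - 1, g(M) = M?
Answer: 1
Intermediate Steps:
f = 1
Z(J, a) = 1
N(O, U) = -2 (N(O, U) = -2 + (-5 + 5)/8 = -2 + (⅛)*0 = -2 + 0 = -2)
T(n, t) = -2 - n
√(T(53, Z(g(-2), 7)) + R(56)) = √((-2 - 1*53) + 56) = √((-2 - 53) + 56) = √(-55 + 56) = √1 = 1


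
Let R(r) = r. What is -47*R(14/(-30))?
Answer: 329/15 ≈ 21.933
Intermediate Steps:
-47*R(14/(-30)) = -658/(-30) = -658*(-1)/30 = -47*(-7/15) = 329/15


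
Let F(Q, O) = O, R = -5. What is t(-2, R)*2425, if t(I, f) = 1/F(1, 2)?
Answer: 2425/2 ≈ 1212.5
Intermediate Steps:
t(I, f) = ½ (t(I, f) = 1/2 = ½)
t(-2, R)*2425 = (½)*2425 = 2425/2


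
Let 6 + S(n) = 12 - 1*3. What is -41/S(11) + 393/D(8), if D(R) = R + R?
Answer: 523/48 ≈ 10.896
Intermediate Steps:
D(R) = 2*R
S(n) = 3 (S(n) = -6 + (12 - 1*3) = -6 + (12 - 3) = -6 + 9 = 3)
-41/S(11) + 393/D(8) = -41/3 + 393/((2*8)) = -41*⅓ + 393/16 = -41/3 + 393*(1/16) = -41/3 + 393/16 = 523/48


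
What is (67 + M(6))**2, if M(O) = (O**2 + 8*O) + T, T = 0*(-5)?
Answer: 22801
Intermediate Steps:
T = 0
M(O) = O**2 + 8*O (M(O) = (O**2 + 8*O) + 0 = O**2 + 8*O)
(67 + M(6))**2 = (67 + 6*(8 + 6))**2 = (67 + 6*14)**2 = (67 + 84)**2 = 151**2 = 22801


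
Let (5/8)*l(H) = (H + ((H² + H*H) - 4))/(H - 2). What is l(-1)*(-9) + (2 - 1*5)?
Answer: -87/5 ≈ -17.400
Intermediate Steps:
l(H) = 8*(-4 + H + 2*H²)/(5*(-2 + H)) (l(H) = 8*((H + ((H² + H*H) - 4))/(H - 2))/5 = 8*((H + ((H² + H²) - 4))/(-2 + H))/5 = 8*((H + (2*H² - 4))/(-2 + H))/5 = 8*((H + (-4 + 2*H²))/(-2 + H))/5 = 8*((-4 + H + 2*H²)/(-2 + H))/5 = 8*(-4 + H + 2*H²)/(5*(-2 + H)))
l(-1)*(-9) + (2 - 1*5) = (8*(-4 - 1 + 2*(-1)²)/(5*(-2 - 1)))*(-9) + (2 - 1*5) = ((8/5)*(-4 - 1 + 2*1)/(-3))*(-9) + (2 - 5) = ((8/5)*(-⅓)*(-4 - 1 + 2))*(-9) - 3 = ((8/5)*(-⅓)*(-3))*(-9) - 3 = (8/5)*(-9) - 3 = -72/5 - 3 = -87/5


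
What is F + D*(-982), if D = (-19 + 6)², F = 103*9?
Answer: -165031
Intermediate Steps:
F = 927
D = 169 (D = (-13)² = 169)
F + D*(-982) = 927 + 169*(-982) = 927 - 165958 = -165031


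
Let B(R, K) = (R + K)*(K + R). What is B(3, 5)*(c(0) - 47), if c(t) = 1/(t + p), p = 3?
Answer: -8960/3 ≈ -2986.7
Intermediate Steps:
c(t) = 1/(3 + t) (c(t) = 1/(t + 3) = 1/(3 + t))
B(R, K) = (K + R)**2 (B(R, K) = (K + R)*(K + R) = (K + R)**2)
B(3, 5)*(c(0) - 47) = (5 + 3)**2*(1/(3 + 0) - 47) = 8**2*(1/3 - 47) = 64*(1/3 - 47) = 64*(-140/3) = -8960/3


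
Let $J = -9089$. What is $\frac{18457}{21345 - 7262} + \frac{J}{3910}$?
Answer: $- \frac{55833517}{55064530} \approx -1.014$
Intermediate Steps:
$\frac{18457}{21345 - 7262} + \frac{J}{3910} = \frac{18457}{21345 - 7262} - \frac{9089}{3910} = \frac{18457}{14083} - \frac{9089}{3910} = - \frac{55833517}{55064530}$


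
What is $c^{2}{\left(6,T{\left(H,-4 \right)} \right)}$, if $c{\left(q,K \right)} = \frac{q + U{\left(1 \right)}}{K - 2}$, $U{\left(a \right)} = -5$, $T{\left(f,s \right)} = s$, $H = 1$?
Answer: $\frac{1}{36} \approx 0.027778$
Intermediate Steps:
$c{\left(q,K \right)} = \frac{-5 + q}{-2 + K}$ ($c{\left(q,K \right)} = \frac{q - 5}{K - 2} = \frac{-5 + q}{-2 + K}$)
$c^{2}{\left(6,T{\left(H,-4 \right)} \right)} = \left(\frac{-5 + 6}{-2 - 4}\right)^{2} = \left(\frac{1}{-6} \cdot 1\right)^{2} = \left(\left(- \frac{1}{6}\right) 1\right)^{2} = \left(- \frac{1}{6}\right)^{2} = \frac{1}{36}$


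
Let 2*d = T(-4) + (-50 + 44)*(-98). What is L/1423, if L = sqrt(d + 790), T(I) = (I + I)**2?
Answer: 6*sqrt(31)/1423 ≈ 0.023476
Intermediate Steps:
T(I) = 4*I**2 (T(I) = (2*I)**2 = 4*I**2)
d = 326 (d = (4*(-4)**2 + (-50 + 44)*(-98))/2 = (4*16 - 6*(-98))/2 = (64 + 588)/2 = (1/2)*652 = 326)
L = 6*sqrt(31) (L = sqrt(326 + 790) = sqrt(1116) = 6*sqrt(31) ≈ 33.407)
L/1423 = (6*sqrt(31))/1423 = (6*sqrt(31))*(1/1423) = 6*sqrt(31)/1423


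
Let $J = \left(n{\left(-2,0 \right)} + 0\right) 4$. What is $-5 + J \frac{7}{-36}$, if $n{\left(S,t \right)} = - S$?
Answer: $- \frac{59}{9} \approx -6.5556$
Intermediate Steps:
$J = 8$ ($J = \left(\left(-1\right) \left(-2\right) + 0\right) 4 = \left(2 + 0\right) 4 = 2 \cdot 4 = 8$)
$-5 + J \frac{7}{-36} = -5 + 8 \frac{7}{-36} = -5 + 8 \cdot 7 \left(- \frac{1}{36}\right) = -5 + 8 \left(- \frac{7}{36}\right) = -5 - \frac{14}{9} = - \frac{59}{9}$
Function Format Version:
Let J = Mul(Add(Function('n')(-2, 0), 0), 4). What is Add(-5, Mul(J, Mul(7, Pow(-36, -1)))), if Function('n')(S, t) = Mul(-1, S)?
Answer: Rational(-59, 9) ≈ -6.5556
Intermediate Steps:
J = 8 (J = Mul(Add(Mul(-1, -2), 0), 4) = Mul(Add(2, 0), 4) = Mul(2, 4) = 8)
Add(-5, Mul(J, Mul(7, Pow(-36, -1)))) = Add(-5, Mul(8, Mul(7, Pow(-36, -1)))) = Add(-5, Mul(8, Mul(7, Rational(-1, 36)))) = Add(-5, Mul(8, Rational(-7, 36))) = Add(-5, Rational(-14, 9)) = Rational(-59, 9)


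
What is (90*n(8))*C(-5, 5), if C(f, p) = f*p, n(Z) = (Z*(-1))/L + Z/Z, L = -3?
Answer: -8250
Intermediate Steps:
n(Z) = 1 + Z/3 (n(Z) = (Z*(-1))/(-3) + Z/Z = -Z*(-⅓) + 1 = Z/3 + 1 = 1 + Z/3)
(90*n(8))*C(-5, 5) = (90*(1 + (⅓)*8))*(-5*5) = (90*(1 + 8/3))*(-25) = (90*(11/3))*(-25) = 330*(-25) = -8250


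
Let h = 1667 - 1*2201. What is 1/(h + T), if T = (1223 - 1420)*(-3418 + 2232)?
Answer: 1/233108 ≈ 4.2899e-6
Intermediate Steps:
h = -534 (h = 1667 - 2201 = -534)
T = 233642 (T = -197*(-1186) = 233642)
1/(h + T) = 1/(-534 + 233642) = 1/233108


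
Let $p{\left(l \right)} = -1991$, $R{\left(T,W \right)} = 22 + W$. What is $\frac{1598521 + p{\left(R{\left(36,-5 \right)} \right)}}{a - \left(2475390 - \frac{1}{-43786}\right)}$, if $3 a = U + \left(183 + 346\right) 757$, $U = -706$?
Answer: $- \frac{69905662580}{102552985827} \approx -0.68165$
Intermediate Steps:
$a = 133249$ ($a = \frac{-706 + \left(183 + 346\right) 757}{3} = \frac{-706 + 529 \cdot 757}{3} = \frac{-706 + 400453}{3} = \frac{1}{3} \cdot 399747 = 133249$)
$\frac{1598521 + p{\left(R{\left(36,-5 \right)} \right)}}{a - \left(2475390 - \frac{1}{-43786}\right)} = \frac{1598521 - 1991}{133249 - \left(2475390 - \frac{1}{-43786}\right)} = \frac{1596530}{133249 - \frac{108387426541}{43786}} = \frac{1596530}{- \frac{102552985827}{43786}} = 1596530 \left(- \frac{43786}{102552985827}\right) = - \frac{69905662580}{102552985827}$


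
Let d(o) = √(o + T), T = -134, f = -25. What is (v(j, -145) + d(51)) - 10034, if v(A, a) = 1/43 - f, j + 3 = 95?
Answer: -430386/43 + I*√83 ≈ -10009.0 + 9.1104*I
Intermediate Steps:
j = 92 (j = -3 + 95 = 92)
v(A, a) = 1076/43 (v(A, a) = 1/43 - 1*(-25) = 1/43 + 25 = 1076/43)
d(o) = √(-134 + o) (d(o) = √(o - 134) = √(-134 + o))
(v(j, -145) + d(51)) - 10034 = (1076/43 + √(-134 + 51)) - 10034 = (1076/43 + √(-83)) - 10034 = (1076/43 + I*√83) - 10034 = -430386/43 + I*√83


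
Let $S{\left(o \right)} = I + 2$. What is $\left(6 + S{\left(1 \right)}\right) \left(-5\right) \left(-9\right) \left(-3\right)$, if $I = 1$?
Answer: $-1215$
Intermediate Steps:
$S{\left(o \right)} = 3$ ($S{\left(o \right)} = 1 + 2 = 3$)
$\left(6 + S{\left(1 \right)}\right) \left(-5\right) \left(-9\right) \left(-3\right) = \left(6 + 3\right) \left(-5\right) \left(-9\right) \left(-3\right) = 9 \left(-5\right) \left(-9\right) \left(-3\right) = \left(-45\right) \left(-9\right) \left(-3\right) = 405 \left(-3\right) = -1215$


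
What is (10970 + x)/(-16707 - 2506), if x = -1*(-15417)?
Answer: -26387/19213 ≈ -1.3734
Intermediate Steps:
x = 15417
(10970 + x)/(-16707 - 2506) = (10970 + 15417)/(-16707 - 2506) = 26387/(-19213) = 26387*(-1/19213) = -26387/19213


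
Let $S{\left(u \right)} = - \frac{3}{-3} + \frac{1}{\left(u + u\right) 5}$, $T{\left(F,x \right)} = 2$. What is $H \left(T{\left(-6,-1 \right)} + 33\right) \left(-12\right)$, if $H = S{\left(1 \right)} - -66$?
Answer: $-28182$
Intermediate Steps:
$S{\left(u \right)} = 1 + \frac{1}{10 u}$ ($S{\left(u \right)} = \left(-3\right) \left(- \frac{1}{3}\right) + \frac{1}{2 u} \frac{1}{5} = 1 + \frac{1}{2 u} \frac{1}{5} = 1 + \frac{1}{10 u}$)
$H = \frac{671}{10}$ ($H = \frac{\frac{1}{10} + 1}{1} - -66 = 1 \cdot \frac{11}{10} + 66 = \frac{11}{10} + 66 = \frac{671}{10} \approx 67.1$)
$H \left(T{\left(-6,-1 \right)} + 33\right) \left(-12\right) = \frac{671 \left(2 + 33\right) \left(-12\right)}{10} = \frac{671 \cdot 35 \left(-12\right)}{10} = \frac{671}{10} \left(-420\right) = -28182$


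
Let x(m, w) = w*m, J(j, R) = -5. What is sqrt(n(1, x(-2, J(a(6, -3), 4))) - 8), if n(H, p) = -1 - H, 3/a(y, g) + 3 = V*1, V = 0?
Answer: I*sqrt(10) ≈ 3.1623*I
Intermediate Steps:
a(y, g) = -1 (a(y, g) = 3/(-3 + 0*1) = 3/(-3 + 0) = 3/(-3) = 3*(-1/3) = -1)
x(m, w) = m*w
sqrt(n(1, x(-2, J(a(6, -3), 4))) - 8) = sqrt((-1 - 1*1) - 8) = sqrt((-1 - 1) - 8) = sqrt(-2 - 8) = sqrt(-10) = I*sqrt(10)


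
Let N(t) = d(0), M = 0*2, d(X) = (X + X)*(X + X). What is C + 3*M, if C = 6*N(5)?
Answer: 0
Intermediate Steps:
d(X) = 4*X**2 (d(X) = (2*X)*(2*X) = 4*X**2)
M = 0
N(t) = 0 (N(t) = 4*0**2 = 4*0 = 0)
C = 0 (C = 6*0 = 0)
C + 3*M = 0 + 3*0 = 0 + 0 = 0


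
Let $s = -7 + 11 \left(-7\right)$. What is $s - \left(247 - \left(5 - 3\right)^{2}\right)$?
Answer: $-327$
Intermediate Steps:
$s = -84$ ($s = -7 - 77 = -84$)
$s - \left(247 - \left(5 - 3\right)^{2}\right) = -84 - \left(247 - \left(5 - 3\right)^{2}\right) = -84 - \left(247 - 2^{2}\right) = -84 + \left(4 - 247\right) = -84 - 243 = -327$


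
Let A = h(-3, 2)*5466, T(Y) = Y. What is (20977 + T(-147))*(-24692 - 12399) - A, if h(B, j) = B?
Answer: -772589132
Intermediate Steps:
A = -16398 (A = -3*5466 = -16398)
(20977 + T(-147))*(-24692 - 12399) - A = (20977 - 147)*(-24692 - 12399) - 1*(-16398) = 20830*(-37091) + 16398 = -772605530 + 16398 = -772589132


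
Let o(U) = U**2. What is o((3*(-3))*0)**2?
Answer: 0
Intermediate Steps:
o((3*(-3))*0)**2 = (((3*(-3))*0)**2)**2 = ((-9*0)**2)**2 = (0**2)**2 = 0**2 = 0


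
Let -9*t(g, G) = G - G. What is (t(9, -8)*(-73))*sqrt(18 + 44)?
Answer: 0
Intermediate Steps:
t(g, G) = 0 (t(g, G) = -(G - G)/9 = -1/9*0 = 0)
(t(9, -8)*(-73))*sqrt(18 + 44) = (0*(-73))*sqrt(18 + 44) = 0*sqrt(62) = 0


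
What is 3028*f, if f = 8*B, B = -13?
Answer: -314912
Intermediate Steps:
f = -104 (f = 8*(-13) = -104)
3028*f = 3028*(-104) = -314912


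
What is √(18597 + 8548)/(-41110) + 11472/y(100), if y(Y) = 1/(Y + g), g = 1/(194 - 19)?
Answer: 200771472/175 - √27145/41110 ≈ 1.1473e+6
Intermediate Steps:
g = 1/175 ≈ 0.0057143
y(Y) = 1/(1/175 + Y) (y(Y) = 1/(Y + 1/175) = 1/(1/175 + Y))
√(18597 + 8548)/(-41110) + 11472/y(100) = √(18597 + 8548)/(-41110) + 11472/((175/(1 + 175*100))) = √27145*(-1/41110) + 11472/((175/(1 + 17500))) = -√27145/41110 + 11472/((175/17501)) = -√27145/41110 + 11472/((175*(1/17501))) = -√27145/41110 + 11472/(175/17501) = -√27145/41110 + 11472*(17501/175) = -√27145/41110 + 200771472/175 = 200771472/175 - √27145/41110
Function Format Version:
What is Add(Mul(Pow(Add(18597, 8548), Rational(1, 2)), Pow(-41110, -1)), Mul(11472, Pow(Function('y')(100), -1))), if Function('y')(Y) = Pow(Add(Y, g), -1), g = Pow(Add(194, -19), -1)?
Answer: Add(Rational(200771472, 175), Mul(Rational(-1, 41110), Pow(27145, Rational(1, 2)))) ≈ 1.1473e+6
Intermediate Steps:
g = Rational(1, 175) (g = Pow(175, -1) = Rational(1, 175) ≈ 0.0057143)
Function('y')(Y) = Pow(Add(Rational(1, 175), Y), -1) (Function('y')(Y) = Pow(Add(Y, Rational(1, 175)), -1) = Pow(Add(Rational(1, 175), Y), -1))
Add(Mul(Pow(Add(18597, 8548), Rational(1, 2)), Pow(-41110, -1)), Mul(11472, Pow(Function('y')(100), -1))) = Add(Mul(Pow(Add(18597, 8548), Rational(1, 2)), Pow(-41110, -1)), Mul(11472, Pow(Mul(175, Pow(Add(1, Mul(175, 100)), -1)), -1))) = Add(Mul(Pow(27145, Rational(1, 2)), Rational(-1, 41110)), Mul(11472, Pow(Mul(175, Pow(Add(1, 17500), -1)), -1))) = Add(Mul(Rational(-1, 41110), Pow(27145, Rational(1, 2))), Mul(11472, Pow(Mul(175, Pow(17501, -1)), -1))) = Add(Mul(Rational(-1, 41110), Pow(27145, Rational(1, 2))), Mul(11472, Pow(Mul(175, Rational(1, 17501)), -1))) = Add(Mul(Rational(-1, 41110), Pow(27145, Rational(1, 2))), Mul(11472, Pow(Rational(175, 17501), -1))) = Add(Mul(Rational(-1, 41110), Pow(27145, Rational(1, 2))), Mul(11472, Rational(17501, 175))) = Add(Mul(Rational(-1, 41110), Pow(27145, Rational(1, 2))), Rational(200771472, 175)) = Add(Rational(200771472, 175), Mul(Rational(-1, 41110), Pow(27145, Rational(1, 2))))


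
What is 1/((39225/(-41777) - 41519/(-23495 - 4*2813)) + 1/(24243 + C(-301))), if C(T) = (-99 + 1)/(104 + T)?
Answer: 6932918000756011/1774979636861715 ≈ 3.9059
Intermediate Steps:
C(T) = -98/(104 + T)
1/((39225/(-41777) - 41519/(-23495 - 4*2813)) + 1/(24243 + C(-301))) = 1/((39225/(-41777) - 41519/(-23495 - 4*2813)) + 1/(24243 - 98/(104 - 301))) = 1/((39225*(-1/41777) - 41519/(-23495 - 11252)) + 1/(24243 - 98/(-197))) = 1/((-39225/41777 - 41519/(-34747)) + 1/(24243 - 98*(-1/197))) = 1/((-39225/41777 - 41519*(-1/34747)) + 1/(24243 + 98/197)) = 1/((-39225/41777 + 41519/34747) + 1/(4775969/197)) = 1/(371588188/1451625419 + 197/4775969) = 1/(1774979636861715/6932918000756011) = 6932918000756011/1774979636861715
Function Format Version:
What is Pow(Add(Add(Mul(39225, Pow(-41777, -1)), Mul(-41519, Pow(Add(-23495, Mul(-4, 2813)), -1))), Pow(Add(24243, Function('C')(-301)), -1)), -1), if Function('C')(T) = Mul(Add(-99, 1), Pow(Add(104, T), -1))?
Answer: Rational(6932918000756011, 1774979636861715) ≈ 3.9059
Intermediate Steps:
Function('C')(T) = Mul(-98, Pow(Add(104, T), -1))
Pow(Add(Add(Mul(39225, Pow(-41777, -1)), Mul(-41519, Pow(Add(-23495, Mul(-4, 2813)), -1))), Pow(Add(24243, Function('C')(-301)), -1)), -1) = Pow(Add(Add(Mul(39225, Pow(-41777, -1)), Mul(-41519, Pow(Add(-23495, Mul(-4, 2813)), -1))), Pow(Add(24243, Mul(-98, Pow(Add(104, -301), -1))), -1)), -1) = Pow(Add(Add(Mul(39225, Rational(-1, 41777)), Mul(-41519, Pow(Add(-23495, -11252), -1))), Pow(Add(24243, Mul(-98, Pow(-197, -1))), -1)), -1) = Pow(Add(Add(Rational(-39225, 41777), Mul(-41519, Pow(-34747, -1))), Pow(Add(24243, Mul(-98, Rational(-1, 197))), -1)), -1) = Pow(Add(Add(Rational(-39225, 41777), Mul(-41519, Rational(-1, 34747))), Pow(Add(24243, Rational(98, 197)), -1)), -1) = Pow(Add(Add(Rational(-39225, 41777), Rational(41519, 34747)), Pow(Rational(4775969, 197), -1)), -1) = Pow(Add(Rational(371588188, 1451625419), Rational(197, 4775969)), -1) = Pow(Rational(1774979636861715, 6932918000756011), -1) = Rational(6932918000756011, 1774979636861715)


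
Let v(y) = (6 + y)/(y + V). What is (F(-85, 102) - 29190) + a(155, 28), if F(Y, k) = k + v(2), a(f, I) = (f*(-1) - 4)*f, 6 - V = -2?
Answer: -268661/5 ≈ -53732.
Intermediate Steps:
V = 8 (V = 6 - 1*(-2) = 6 + 2 = 8)
v(y) = (6 + y)/(8 + y) (v(y) = (6 + y)/(y + 8) = (6 + y)/(8 + y))
a(f, I) = f*(-4 - f) (a(f, I) = (-f - 4)*f = (-4 - f)*f = f*(-4 - f))
F(Y, k) = ⅘ + k (F(Y, k) = k + (6 + 2)/(8 + 2) = k + 8/10 = k + (⅒)*8 = k + ⅘ = ⅘ + k)
(F(-85, 102) - 29190) + a(155, 28) = ((⅘ + 102) - 29190) - 1*155*(4 + 155) = (514/5 - 29190) - 1*155*159 = -145436/5 - 24645 = -268661/5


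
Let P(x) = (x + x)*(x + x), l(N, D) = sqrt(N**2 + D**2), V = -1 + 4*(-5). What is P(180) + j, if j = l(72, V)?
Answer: 129675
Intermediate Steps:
V = -21 (V = -1 - 20 = -21)
l(N, D) = sqrt(D**2 + N**2)
P(x) = 4*x**2 (P(x) = (2*x)*(2*x) = 4*x**2)
j = 75 (j = sqrt((-21)**2 + 72**2) = sqrt(441 + 5184) = sqrt(5625) = 75)
P(180) + j = 4*180**2 + 75 = 4*32400 + 75 = 129600 + 75 = 129675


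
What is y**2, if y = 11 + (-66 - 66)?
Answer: 14641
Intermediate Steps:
y = -121 (y = 11 - 132 = -121)
y**2 = (-121)**2 = 14641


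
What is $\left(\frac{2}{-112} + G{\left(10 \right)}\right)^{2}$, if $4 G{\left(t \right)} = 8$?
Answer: $\frac{12321}{3136} \approx 3.9289$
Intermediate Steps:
$G{\left(t \right)} = 2$ ($G{\left(t \right)} = \frac{1}{4} \cdot 8 = 2$)
$\left(\frac{2}{-112} + G{\left(10 \right)}\right)^{2} = \left(\frac{2}{-112} + 2\right)^{2} = \left(2 \left(- \frac{1}{112}\right) + 2\right)^{2} = \left(- \frac{1}{56} + 2\right)^{2} = \left(\frac{111}{56}\right)^{2} = \frac{12321}{3136}$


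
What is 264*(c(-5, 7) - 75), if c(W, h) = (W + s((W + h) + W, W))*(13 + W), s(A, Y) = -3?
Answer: -36696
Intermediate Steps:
c(W, h) = (-3 + W)*(13 + W) (c(W, h) = (W - 3)*(13 + W) = (-3 + W)*(13 + W))
264*(c(-5, 7) - 75) = 264*((-39 + (-5)**2 + 10*(-5)) - 75) = 264*((-39 + 25 - 50) - 75) = 264*(-64 - 75) = 264*(-139) = -36696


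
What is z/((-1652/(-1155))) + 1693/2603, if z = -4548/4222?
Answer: -66612901/648402094 ≈ -0.10273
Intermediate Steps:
z = -2274/2111 (z = -4548*1/4222 = -2274/2111 ≈ -1.0772)
z/((-1652/(-1155))) + 1693/2603 = -2274/(2111*((-1652/(-1155)))) + 1693/2603 = -2274/(2111*((-1652*(-1/1155)))) + 1693*(1/2603) = -2274/(2111*236/165) + 1693/2603 = -2274/2111*165/236 + 1693/2603 = -187605/249098 + 1693/2603 = -66612901/648402094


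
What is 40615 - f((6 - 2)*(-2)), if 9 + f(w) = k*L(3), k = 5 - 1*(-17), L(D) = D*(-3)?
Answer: 40822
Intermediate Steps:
L(D) = -3*D
k = 22 (k = 5 + 17 = 22)
f(w) = -207 (f(w) = -9 + 22*(-3*3) = -9 + 22*(-9) = -9 - 198 = -207)
40615 - f((6 - 2)*(-2)) = 40615 - 1*(-207) = 40615 + 207 = 40822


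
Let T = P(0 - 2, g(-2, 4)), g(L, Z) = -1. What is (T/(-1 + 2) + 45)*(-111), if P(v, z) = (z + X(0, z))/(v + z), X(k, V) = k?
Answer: -5032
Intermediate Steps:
P(v, z) = z/(v + z) (P(v, z) = (z + 0)/(v + z) = z/(v + z))
T = ⅓ (T = -1/((0 - 2) - 1) = -1/(-2 - 1) = -1/(-3) = -1*(-⅓) = ⅓ ≈ 0.33333)
(T/(-1 + 2) + 45)*(-111) = (1/(3*(-1 + 2)) + 45)*(-111) = ((⅓)/1 + 45)*(-111) = ((⅓)*1 + 45)*(-111) = (⅓ + 45)*(-111) = (136/3)*(-111) = -5032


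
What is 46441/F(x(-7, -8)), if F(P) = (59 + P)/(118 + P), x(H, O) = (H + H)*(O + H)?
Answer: 15232648/269 ≈ 56627.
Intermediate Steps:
x(H, O) = 2*H*(H + O) (x(H, O) = (2*H)*(H + O) = 2*H*(H + O))
F(P) = (59 + P)/(118 + P)
46441/F(x(-7, -8)) = 46441/(((59 + 2*(-7)*(-7 - 8))/(118 + 2*(-7)*(-7 - 8)))) = 46441/(((59 + 2*(-7)*(-15))/(118 + 2*(-7)*(-15)))) = 46441/(((59 + 210)/(118 + 210))) = 46441/((269/328)) = 46441/(((1/328)*269)) = 46441/(269/328) = 46441*(328/269) = 15232648/269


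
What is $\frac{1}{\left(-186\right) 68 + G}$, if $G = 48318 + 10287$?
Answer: $\frac{1}{45957} \approx 2.1759 \cdot 10^{-5}$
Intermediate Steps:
$G = 58605$
$\frac{1}{\left(-186\right) 68 + G} = \frac{1}{\left(-186\right) 68 + 58605} = \frac{1}{-12648 + 58605} = \frac{1}{45957}$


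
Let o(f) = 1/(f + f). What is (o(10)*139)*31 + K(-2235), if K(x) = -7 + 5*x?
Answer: -219331/20 ≈ -10967.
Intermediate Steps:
o(f) = 1/(2*f)
(o(10)*139)*31 + K(-2235) = (((1/2)/10)*139)*31 + (-7 + 5*(-2235)) = (((1/2)*(1/10))*139)*31 + (-7 - 11175) = ((1/20)*139)*31 - 11182 = (139/20)*31 - 11182 = 4309/20 - 11182 = -219331/20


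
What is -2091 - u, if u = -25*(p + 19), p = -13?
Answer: -1941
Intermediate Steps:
u = -150 (u = -25*(-13 + 19) = -25*6 = -150)
-2091 - u = -2091 - 1*(-150) = -2091 + 150 = -1941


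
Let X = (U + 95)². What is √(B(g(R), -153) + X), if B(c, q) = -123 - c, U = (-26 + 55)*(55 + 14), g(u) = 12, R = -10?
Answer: √4393081 ≈ 2096.0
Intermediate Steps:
U = 2001 (U = 29*69 = 2001)
X = 4393216 (X = (2001 + 95)² = 2096² = 4393216)
√(B(g(R), -153) + X) = √((-123 - 1*12) + 4393216) = √((-123 - 12) + 4393216) = √(-135 + 4393216) = √4393081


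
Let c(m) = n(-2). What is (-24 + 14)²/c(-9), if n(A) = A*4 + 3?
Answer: -20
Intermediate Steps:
n(A) = 3 + 4*A (n(A) = 4*A + 3 = 3 + 4*A)
c(m) = -5 (c(m) = 3 + 4*(-2) = 3 - 8 = -5)
(-24 + 14)²/c(-9) = (-24 + 14)²/(-5) = (-10)²*(-⅕) = 100*(-⅕) = -20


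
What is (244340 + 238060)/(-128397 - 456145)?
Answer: -241200/292271 ≈ -0.82526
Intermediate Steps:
(244340 + 238060)/(-128397 - 456145) = 482400/(-584542) = 482400*(-1/584542) = -241200/292271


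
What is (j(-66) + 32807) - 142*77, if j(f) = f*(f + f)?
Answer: 30585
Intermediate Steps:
j(f) = 2*f² (j(f) = f*(2*f) = 2*f²)
(j(-66) + 32807) - 142*77 = (2*(-66)² + 32807) - 142*77 = (2*4356 + 32807) - 10934 = (8712 + 32807) - 10934 = 41519 - 10934 = 30585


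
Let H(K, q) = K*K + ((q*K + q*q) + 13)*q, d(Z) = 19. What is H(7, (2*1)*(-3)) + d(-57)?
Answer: 26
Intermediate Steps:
H(K, q) = K**2 + q*(13 + q**2 + K*q) (H(K, q) = K**2 + ((K*q + q**2) + 13)*q = K**2 + ((q**2 + K*q) + 13)*q = K**2 + (13 + q**2 + K*q)*q = K**2 + q*(13 + q**2 + K*q))
H(7, (2*1)*(-3)) + d(-57) = (7**2 + ((2*1)*(-3))**3 + 13*((2*1)*(-3)) + 7*((2*1)*(-3))**2) + 19 = (49 + (2*(-3))**3 + 13*(2*(-3)) + 7*(2*(-3))**2) + 19 = (49 + (-6)**3 + 13*(-6) + 7*(-6)**2) + 19 = (49 - 216 - 78 + 7*36) + 19 = (49 - 216 - 78 + 252) + 19 = 7 + 19 = 26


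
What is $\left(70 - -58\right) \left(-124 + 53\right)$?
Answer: $-9088$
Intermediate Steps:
$\left(70 - -58\right) \left(-124 + 53\right) = \left(70 + 58\right) \left(-71\right) = 128 \left(-71\right) = -9088$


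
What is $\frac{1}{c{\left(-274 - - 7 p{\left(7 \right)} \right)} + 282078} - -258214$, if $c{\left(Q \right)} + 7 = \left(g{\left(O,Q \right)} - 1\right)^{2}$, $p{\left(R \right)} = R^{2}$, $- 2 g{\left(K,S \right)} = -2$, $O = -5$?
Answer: $\frac{72834681195}{282071} \approx 2.5821 \cdot 10^{5}$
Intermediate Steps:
$g{\left(K,S \right)} = 1$ ($g{\left(K,S \right)} = \left(- \frac{1}{2}\right) \left(-2\right) = 1$)
$c{\left(Q \right)} = -7$ ($c{\left(Q \right)} = -7 + \left(1 - 1\right)^{2} = -7 + 0^{2} = -7 + 0 = -7$)
$\frac{1}{c{\left(-274 - - 7 p{\left(7 \right)} \right)} + 282078} - -258214 = \frac{1}{-7 + 282078} - -258214 = \frac{1}{282071} + 258214 = \frac{72834681195}{282071}$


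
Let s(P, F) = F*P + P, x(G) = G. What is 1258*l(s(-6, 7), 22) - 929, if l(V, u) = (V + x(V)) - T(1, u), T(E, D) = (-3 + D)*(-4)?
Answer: -26089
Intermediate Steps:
T(E, D) = 12 - 4*D
s(P, F) = P + F*P
l(V, u) = -12 + 2*V + 4*u (l(V, u) = (V + V) - (12 - 4*u) = 2*V + (-12 + 4*u) = -12 + 2*V + 4*u)
1258*l(s(-6, 7), 22) - 929 = 1258*(-12 + 2*(-6*(1 + 7)) + 4*22) - 929 = 1258*(-12 + 2*(-6*8) + 88) - 929 = 1258*(-12 + 2*(-48) + 88) - 929 = 1258*(-12 - 96 + 88) - 929 = 1258*(-20) - 929 = -25160 - 929 = -26089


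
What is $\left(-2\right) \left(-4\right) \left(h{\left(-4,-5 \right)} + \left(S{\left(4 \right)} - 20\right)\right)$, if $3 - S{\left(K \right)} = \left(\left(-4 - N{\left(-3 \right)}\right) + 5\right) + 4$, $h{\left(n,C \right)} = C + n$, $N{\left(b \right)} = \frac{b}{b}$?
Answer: $-240$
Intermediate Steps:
$N{\left(b \right)} = 1$
$S{\left(K \right)} = -1$ ($S{\left(K \right)} = 3 - \left(\left(\left(-4 - 1\right) + 5\right) + 4\right) = 3 - \left(\left(-5 + 5\right) + 4\right) = 3 - \left(0 + 4\right) = 3 - 4 = -1$)
$\left(-2\right) \left(-4\right) \left(h{\left(-4,-5 \right)} + \left(S{\left(4 \right)} - 20\right)\right) = \left(-2\right) \left(-4\right) \left(\left(-5 - 4\right) - 21\right) = 8 \left(-9 - 21\right) = 8 \left(-30\right) = -240$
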